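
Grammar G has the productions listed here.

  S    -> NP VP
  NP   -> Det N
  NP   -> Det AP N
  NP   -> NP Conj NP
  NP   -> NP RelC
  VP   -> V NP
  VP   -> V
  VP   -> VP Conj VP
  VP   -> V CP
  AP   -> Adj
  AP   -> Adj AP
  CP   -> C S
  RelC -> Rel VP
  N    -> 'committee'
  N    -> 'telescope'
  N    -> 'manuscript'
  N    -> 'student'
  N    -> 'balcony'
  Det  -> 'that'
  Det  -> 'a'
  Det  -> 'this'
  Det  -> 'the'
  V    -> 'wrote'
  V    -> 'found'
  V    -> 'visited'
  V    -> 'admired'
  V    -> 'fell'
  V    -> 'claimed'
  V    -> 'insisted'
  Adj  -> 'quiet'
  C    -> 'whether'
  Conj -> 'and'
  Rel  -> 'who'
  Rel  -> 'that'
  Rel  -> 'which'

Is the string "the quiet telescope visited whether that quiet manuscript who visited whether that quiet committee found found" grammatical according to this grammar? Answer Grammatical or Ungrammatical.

[S [NP [Det the] [AP [Adj quiet]] [N telescope]] [VP [V visited] [CP [C whether] [S [NP [NP [Det that] [AP [Adj quiet]] [N manuscript]] [RelC [Rel who] [VP [V visited] [CP [C whether] [S [NP [Det that] [AP [Adj quiet]] [N committee]] [VP [V found]]]]]]] [VP [V found]]]]]]
The bracketing above is licensed at every node by one of the given productions, with S at the root.

Grammatical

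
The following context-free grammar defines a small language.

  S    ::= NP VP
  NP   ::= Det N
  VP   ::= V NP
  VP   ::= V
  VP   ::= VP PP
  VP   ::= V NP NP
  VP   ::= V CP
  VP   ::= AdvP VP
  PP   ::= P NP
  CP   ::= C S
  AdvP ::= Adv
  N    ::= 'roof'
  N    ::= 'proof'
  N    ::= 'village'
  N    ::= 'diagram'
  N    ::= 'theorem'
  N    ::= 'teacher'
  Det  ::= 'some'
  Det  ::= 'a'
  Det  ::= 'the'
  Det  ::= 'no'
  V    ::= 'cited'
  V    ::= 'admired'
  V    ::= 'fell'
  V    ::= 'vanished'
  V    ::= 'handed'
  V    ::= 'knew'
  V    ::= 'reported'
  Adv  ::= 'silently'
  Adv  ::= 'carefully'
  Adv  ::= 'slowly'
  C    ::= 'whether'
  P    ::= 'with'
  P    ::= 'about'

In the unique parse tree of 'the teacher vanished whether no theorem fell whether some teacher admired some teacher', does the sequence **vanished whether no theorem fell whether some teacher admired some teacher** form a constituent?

[S [NP [Det the] [N teacher]] [VP [V vanished] [CP [C whether] [S [NP [Det no] [N theorem]] [VP [V fell] [CP [C whether] [S [NP [Det some] [N teacher]] [VP [V admired] [NP [Det some] [N teacher]]]]]]]]]]
The words 'vanished whether no theorem fell whether some teacher admired some teacher' are exhaustively dominated by a single VP node (built by VP → V CP), so they form a constituent.

Yes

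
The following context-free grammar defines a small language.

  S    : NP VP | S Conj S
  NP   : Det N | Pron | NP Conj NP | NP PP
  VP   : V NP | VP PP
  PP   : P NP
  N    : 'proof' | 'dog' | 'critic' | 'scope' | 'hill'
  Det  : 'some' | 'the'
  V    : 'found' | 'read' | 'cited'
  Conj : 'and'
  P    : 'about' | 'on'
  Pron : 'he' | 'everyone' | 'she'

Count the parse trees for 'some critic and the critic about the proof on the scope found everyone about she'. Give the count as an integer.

10

Two of the 10 distinct bracketings:
[S [NP [NP [Det some] [N critic]] [Conj and] [NP [NP [Det the] [N critic]] [PP [P about] [NP [NP [Det the] [N proof]] [PP [P on] [NP [Det the] [N scope]]]]]]] [VP [V found] [NP [NP [Pron everyone]] [PP [P about] [NP [Pron she]]]]]]
[S [NP [NP [Det some] [N critic]] [Conj and] [NP [NP [Det the] [N critic]] [PP [P about] [NP [NP [Det the] [N proof]] [PP [P on] [NP [Det the] [N scope]]]]]]] [VP [VP [V found] [NP [Pron everyone]]] [PP [P about] [NP [Pron she]]]]]
The difference turns on whether VP → VP PP is used at the relevant span, versus an alternative expansion of VP.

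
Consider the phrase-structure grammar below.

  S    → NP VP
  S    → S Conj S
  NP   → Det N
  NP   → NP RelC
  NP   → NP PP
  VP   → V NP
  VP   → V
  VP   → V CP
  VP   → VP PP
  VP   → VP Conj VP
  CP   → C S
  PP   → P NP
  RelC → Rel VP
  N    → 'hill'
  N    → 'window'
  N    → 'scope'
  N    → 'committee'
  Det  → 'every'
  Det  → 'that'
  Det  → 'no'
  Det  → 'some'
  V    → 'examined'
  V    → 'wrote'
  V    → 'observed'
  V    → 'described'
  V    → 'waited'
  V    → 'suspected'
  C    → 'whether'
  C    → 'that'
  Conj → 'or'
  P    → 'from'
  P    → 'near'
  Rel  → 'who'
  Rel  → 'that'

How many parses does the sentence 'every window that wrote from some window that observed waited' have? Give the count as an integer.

4

Two of the 4 distinct bracketings:
[S [NP [NP [Det every] [N window]] [RelC [Rel that] [VP [VP [V wrote]] [PP [P from] [NP [NP [Det some] [N window]] [RelC [Rel that] [VP [V observed]]]]]]]] [VP [V waited]]]
[S [NP [NP [NP [Det every] [N window]] [RelC [Rel that] [VP [VP [V wrote]] [PP [P from] [NP [Det some] [N window]]]]]] [RelC [Rel that] [VP [V observed]]]] [VP [V waited]]]
The trees differ in how a recursive rule is bracketed over the same span.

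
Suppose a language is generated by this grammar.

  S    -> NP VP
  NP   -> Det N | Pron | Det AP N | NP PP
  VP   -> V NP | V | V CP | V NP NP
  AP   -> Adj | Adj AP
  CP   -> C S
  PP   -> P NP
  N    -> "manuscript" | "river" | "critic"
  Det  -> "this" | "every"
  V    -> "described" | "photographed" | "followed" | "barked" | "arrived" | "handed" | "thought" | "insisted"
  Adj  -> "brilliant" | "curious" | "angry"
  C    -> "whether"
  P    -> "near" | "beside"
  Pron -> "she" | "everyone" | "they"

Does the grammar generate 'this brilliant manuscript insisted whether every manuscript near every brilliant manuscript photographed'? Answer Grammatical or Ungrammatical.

[S [NP [Det this] [AP [Adj brilliant]] [N manuscript]] [VP [V insisted] [CP [C whether] [S [NP [NP [Det every] [N manuscript]] [PP [P near] [NP [Det every] [AP [Adj brilliant]] [N manuscript]]]] [VP [V photographed]]]]]]
Every word is introduced by a lexical rule and the phrasal rules combine the resulting categories into a single S.

Grammatical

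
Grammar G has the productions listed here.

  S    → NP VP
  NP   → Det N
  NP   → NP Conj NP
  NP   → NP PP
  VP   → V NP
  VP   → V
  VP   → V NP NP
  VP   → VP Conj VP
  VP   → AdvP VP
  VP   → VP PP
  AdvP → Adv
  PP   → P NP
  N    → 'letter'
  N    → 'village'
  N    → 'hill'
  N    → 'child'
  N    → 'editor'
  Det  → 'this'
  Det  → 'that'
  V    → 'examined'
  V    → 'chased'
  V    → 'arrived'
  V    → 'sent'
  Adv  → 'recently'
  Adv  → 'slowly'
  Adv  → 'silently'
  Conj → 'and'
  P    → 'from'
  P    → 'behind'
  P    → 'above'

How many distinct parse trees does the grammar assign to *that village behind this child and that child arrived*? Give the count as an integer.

The two bracketings:
[S [NP [NP [NP [Det that] [N village]] [PP [P behind] [NP [Det this] [N child]]]] [Conj and] [NP [Det that] [N child]]] [VP [V arrived]]]
[S [NP [NP [Det that] [N village]] [PP [P behind] [NP [NP [Det this] [N child]] [Conj and] [NP [Det that] [N child]]]]] [VP [V arrived]]]
The trees differ in how a recursive rule is bracketed over the same span.

2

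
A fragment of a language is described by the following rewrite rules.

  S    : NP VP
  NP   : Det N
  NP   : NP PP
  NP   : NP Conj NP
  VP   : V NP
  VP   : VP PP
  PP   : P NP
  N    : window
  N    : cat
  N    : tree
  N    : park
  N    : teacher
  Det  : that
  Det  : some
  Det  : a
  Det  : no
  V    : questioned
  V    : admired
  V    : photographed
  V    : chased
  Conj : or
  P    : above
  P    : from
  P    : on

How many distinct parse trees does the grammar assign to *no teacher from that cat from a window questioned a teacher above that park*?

Two of the 4 distinct bracketings:
[S [NP [NP [Det no] [N teacher]] [PP [P from] [NP [NP [Det that] [N cat]] [PP [P from] [NP [Det a] [N window]]]]]] [VP [V questioned] [NP [NP [Det a] [N teacher]] [PP [P above] [NP [Det that] [N park]]]]]]
[S [NP [NP [Det no] [N teacher]] [PP [P from] [NP [NP [Det that] [N cat]] [PP [P from] [NP [Det a] [N window]]]]]] [VP [VP [V questioned] [NP [Det a] [N teacher]]] [PP [P above] [NP [Det that] [N park]]]]]
The difference turns on whether VP → VP PP is used at the relevant span, versus an alternative expansion of VP.

4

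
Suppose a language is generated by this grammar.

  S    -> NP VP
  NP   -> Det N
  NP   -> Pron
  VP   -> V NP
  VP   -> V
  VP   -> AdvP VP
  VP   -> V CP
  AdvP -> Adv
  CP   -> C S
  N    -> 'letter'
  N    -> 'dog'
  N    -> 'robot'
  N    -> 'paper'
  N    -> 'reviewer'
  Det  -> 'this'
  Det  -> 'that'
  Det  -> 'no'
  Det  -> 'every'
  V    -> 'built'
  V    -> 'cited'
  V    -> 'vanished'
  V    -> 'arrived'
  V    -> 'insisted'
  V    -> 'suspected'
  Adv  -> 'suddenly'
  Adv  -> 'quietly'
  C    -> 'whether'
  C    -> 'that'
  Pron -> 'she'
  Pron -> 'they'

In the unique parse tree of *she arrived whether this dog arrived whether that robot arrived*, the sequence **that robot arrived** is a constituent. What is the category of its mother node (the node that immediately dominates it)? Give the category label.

[S [NP [Pron she]] [VP [V arrived] [CP [C whether] [S [NP [Det this] [N dog]] [VP [V arrived] [CP [C whether] [S [NP [Det that] [N robot]] [VP [V arrived]]]]]]]]]
The span 'that robot arrived' is the S node built by S → NP VP.
Its mother is the CP built by CP → C S.

CP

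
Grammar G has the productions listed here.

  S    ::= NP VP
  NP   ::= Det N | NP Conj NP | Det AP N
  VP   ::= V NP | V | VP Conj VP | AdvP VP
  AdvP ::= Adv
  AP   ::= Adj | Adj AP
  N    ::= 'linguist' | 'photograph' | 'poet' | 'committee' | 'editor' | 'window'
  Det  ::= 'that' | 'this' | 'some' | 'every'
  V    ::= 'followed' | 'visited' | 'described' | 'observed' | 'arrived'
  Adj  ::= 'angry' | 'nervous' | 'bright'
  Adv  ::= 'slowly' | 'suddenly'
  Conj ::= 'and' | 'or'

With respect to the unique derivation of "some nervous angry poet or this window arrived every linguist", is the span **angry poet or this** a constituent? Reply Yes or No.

No

[S [NP [NP [Det some] [AP [Adj nervous] [AP [Adj angry]]] [N poet]] [Conj or] [NP [Det this] [N window]]] [VP [V arrived] [NP [Det every] [N linguist]]]]
The smallest constituent containing 'angry poet or this' is the NP spanning 'some nervous angry poet or this window'; no single node in the tree dominates exactly the given words.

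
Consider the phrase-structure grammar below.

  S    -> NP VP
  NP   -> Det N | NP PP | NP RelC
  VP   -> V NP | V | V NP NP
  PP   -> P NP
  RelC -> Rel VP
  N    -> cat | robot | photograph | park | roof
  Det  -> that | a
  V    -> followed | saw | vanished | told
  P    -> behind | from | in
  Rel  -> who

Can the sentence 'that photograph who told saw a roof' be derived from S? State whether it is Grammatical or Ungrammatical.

S
  NP
    NP
      Det: that
      N: photograph
    RelC
      Rel: who
      VP
        V: told
  VP
    V: saw
    NP
      Det: a
      N: roof
Each bracket corresponds to one application of a listed rule, so the string is derivable from S.

Grammatical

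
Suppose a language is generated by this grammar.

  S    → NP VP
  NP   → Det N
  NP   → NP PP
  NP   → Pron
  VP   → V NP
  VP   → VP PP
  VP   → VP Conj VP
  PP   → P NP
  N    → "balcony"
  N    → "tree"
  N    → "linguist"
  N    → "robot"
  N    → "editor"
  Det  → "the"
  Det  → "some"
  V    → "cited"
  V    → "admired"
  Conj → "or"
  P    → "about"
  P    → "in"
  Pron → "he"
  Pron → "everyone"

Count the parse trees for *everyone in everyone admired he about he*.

The two bracketings:
[S [NP [NP [Pron everyone]] [PP [P in] [NP [Pron everyone]]]] [VP [V admired] [NP [NP [Pron he]] [PP [P about] [NP [Pron he]]]]]]
[S [NP [NP [Pron everyone]] [PP [P in] [NP [Pron everyone]]]] [VP [VP [V admired] [NP [Pron he]]] [PP [P about] [NP [Pron he]]]]]
The difference turns on whether VP → VP PP is used at the relevant span, versus an alternative expansion of VP.

2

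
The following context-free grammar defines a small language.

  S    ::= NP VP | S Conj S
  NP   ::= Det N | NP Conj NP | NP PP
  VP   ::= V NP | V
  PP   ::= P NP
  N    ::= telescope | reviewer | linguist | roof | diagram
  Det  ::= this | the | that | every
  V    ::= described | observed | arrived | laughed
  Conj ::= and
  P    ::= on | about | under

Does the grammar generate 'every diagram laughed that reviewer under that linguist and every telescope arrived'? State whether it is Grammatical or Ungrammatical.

Grammatical

[S [S [NP [Det every] [N diagram]] [VP [V laughed] [NP [NP [Det that] [N reviewer]] [PP [P under] [NP [Det that] [N linguist]]]]]] [Conj and] [S [NP [Det every] [N telescope]] [VP [V arrived]]]]
Every word is introduced by a lexical rule and the phrasal rules combine the resulting categories into a single S.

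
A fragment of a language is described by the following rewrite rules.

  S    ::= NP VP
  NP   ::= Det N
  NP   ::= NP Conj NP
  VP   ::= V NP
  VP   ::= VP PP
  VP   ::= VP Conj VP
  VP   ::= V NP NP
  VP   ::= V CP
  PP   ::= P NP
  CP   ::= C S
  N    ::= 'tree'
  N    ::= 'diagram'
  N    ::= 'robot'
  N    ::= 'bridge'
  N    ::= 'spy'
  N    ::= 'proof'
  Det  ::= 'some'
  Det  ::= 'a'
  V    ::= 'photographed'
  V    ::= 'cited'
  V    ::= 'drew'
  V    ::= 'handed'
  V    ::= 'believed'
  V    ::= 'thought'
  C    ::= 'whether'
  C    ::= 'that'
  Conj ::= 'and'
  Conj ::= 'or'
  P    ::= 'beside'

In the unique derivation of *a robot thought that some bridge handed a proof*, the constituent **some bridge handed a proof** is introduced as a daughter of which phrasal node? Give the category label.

S
  NP
    Det: a
    N: robot
  VP
    V: thought
    CP
      C: that
      S
        NP
          Det: some
          N: bridge
        VP
          V: handed
          NP
            Det: a
            N: proof
The span 'some bridge handed a proof' is the S node built by S → NP VP.
Its mother is the CP built by CP → C S.

CP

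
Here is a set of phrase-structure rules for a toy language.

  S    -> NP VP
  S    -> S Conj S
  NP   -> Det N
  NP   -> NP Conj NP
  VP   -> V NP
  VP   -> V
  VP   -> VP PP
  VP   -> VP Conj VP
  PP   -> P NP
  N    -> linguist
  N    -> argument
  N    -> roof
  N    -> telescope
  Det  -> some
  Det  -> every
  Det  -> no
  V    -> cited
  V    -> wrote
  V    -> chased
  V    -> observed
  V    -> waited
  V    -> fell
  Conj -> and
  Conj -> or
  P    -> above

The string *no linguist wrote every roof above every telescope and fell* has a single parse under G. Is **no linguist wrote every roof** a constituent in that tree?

[S [NP [Det no] [N linguist]] [VP [VP [VP [V wrote] [NP [Det every] [N roof]]] [PP [P above] [NP [Det every] [N telescope]]]] [Conj and] [VP [V fell]]]]
The smallest constituent containing 'no linguist wrote every roof' is the S spanning 'no linguist wrote every roof above every telescope and fell'; no single node in the tree dominates exactly the given words.

No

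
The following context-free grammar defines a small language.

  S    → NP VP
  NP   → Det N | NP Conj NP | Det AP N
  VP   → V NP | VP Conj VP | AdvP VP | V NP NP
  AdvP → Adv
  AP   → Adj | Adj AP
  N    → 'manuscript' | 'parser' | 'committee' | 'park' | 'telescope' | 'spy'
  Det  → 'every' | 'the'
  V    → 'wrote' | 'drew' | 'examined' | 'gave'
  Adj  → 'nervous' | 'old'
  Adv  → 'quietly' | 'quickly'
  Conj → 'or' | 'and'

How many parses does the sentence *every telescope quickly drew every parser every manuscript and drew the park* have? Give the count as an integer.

The two bracketings:
[S [NP [Det every] [N telescope]] [VP [VP [AdvP [Adv quickly]] [VP [V drew] [NP [Det every] [N parser]] [NP [Det every] [N manuscript]]]] [Conj and] [VP [V drew] [NP [Det the] [N park]]]]]
[S [NP [Det every] [N telescope]] [VP [AdvP [Adv quickly]] [VP [VP [V drew] [NP [Det every] [N parser]] [NP [Det every] [N manuscript]]] [Conj and] [VP [V drew] [NP [Det the] [N park]]]]]]
The trees differ in how a recursive rule is bracketed over the same span.

2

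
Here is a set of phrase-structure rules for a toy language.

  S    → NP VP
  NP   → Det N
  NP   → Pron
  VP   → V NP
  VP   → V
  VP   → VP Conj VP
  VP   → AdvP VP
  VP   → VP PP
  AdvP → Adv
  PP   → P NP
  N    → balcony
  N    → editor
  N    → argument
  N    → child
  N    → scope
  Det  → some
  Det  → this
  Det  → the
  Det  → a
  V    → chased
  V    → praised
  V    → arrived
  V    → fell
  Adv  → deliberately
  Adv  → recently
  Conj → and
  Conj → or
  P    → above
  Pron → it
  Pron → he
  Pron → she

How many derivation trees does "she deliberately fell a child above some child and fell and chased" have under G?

7

Two of the 7 distinct bracketings:
[S [NP [Pron she]] [VP [VP [AdvP [Adv deliberately]] [VP [VP [V fell] [NP [Det a] [N child]]] [PP [P above] [NP [Det some] [N child]]]]] [Conj and] [VP [VP [V fell]] [Conj and] [VP [V chased]]]]]
[S [NP [Pron she]] [VP [VP [VP [AdvP [Adv deliberately]] [VP [V fell] [NP [Det a] [N child]]]] [PP [P above] [NP [Det some] [N child]]]] [Conj and] [VP [VP [V fell]] [Conj and] [VP [V chased]]]]]
The trees differ in how a recursive rule is bracketed over the same span.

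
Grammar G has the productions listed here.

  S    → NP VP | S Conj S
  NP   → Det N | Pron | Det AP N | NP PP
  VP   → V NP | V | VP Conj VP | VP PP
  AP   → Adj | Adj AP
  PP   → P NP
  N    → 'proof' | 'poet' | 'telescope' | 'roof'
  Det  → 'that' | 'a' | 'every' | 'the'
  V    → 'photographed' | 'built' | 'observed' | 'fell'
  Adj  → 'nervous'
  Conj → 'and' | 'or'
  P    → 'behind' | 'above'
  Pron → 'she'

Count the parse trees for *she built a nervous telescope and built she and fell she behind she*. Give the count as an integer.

7

Two of the 7 distinct bracketings:
[S [NP [Pron she]] [VP [VP [V built] [NP [Det a] [AP [Adj nervous]] [N telescope]]] [Conj and] [VP [VP [V built] [NP [Pron she]]] [Conj and] [VP [V fell] [NP [NP [Pron she]] [PP [P behind] [NP [Pron she]]]]]]]]
[S [NP [Pron she]] [VP [VP [V built] [NP [Det a] [AP [Adj nervous]] [N telescope]]] [Conj and] [VP [VP [V built] [NP [Pron she]]] [Conj and] [VP [VP [V fell] [NP [Pron she]]] [PP [P behind] [NP [Pron she]]]]]]]
The difference turns on whether NP → NP PP is used at the relevant span, versus an alternative expansion of NP.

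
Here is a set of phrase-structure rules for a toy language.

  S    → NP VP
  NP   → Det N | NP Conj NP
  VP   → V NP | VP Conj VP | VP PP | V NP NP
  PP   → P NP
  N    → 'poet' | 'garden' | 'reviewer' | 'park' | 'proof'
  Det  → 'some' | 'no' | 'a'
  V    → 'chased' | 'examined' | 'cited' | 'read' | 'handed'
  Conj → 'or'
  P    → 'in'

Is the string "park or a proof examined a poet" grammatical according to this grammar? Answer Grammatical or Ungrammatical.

For S → NP VP, no prefix of the string parses as an NP.

Ungrammatical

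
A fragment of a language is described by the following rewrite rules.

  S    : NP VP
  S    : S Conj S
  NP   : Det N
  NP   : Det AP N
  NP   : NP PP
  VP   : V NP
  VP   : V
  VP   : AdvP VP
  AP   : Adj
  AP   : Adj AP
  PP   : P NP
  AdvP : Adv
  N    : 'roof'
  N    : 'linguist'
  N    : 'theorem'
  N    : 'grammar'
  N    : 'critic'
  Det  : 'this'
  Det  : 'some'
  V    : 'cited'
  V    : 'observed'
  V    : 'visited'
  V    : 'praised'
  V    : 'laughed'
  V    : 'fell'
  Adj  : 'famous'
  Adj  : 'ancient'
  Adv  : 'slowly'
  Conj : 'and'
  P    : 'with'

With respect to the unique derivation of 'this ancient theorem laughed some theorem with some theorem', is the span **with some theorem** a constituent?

[S [NP [Det this] [AP [Adj ancient]] [N theorem]] [VP [V laughed] [NP [NP [Det some] [N theorem]] [PP [P with] [NP [Det some] [N theorem]]]]]]
The words 'with some theorem' are exhaustively dominated by a single PP node (built by PP → P NP), so they form a constituent.

Yes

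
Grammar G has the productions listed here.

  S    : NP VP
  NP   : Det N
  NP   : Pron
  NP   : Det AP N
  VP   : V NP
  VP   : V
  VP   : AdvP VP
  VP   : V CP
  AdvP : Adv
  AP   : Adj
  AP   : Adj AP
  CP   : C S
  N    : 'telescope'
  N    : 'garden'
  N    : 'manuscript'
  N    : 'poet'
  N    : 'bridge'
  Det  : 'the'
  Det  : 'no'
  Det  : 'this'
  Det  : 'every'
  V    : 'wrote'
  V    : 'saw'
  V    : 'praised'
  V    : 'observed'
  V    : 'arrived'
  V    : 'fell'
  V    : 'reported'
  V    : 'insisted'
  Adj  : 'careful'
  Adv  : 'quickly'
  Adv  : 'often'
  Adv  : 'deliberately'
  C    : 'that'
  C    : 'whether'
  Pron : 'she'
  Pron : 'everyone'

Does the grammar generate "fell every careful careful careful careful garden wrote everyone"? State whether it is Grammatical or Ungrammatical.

Ungrammatical

For S → NP VP, no prefix of the string parses as an NP.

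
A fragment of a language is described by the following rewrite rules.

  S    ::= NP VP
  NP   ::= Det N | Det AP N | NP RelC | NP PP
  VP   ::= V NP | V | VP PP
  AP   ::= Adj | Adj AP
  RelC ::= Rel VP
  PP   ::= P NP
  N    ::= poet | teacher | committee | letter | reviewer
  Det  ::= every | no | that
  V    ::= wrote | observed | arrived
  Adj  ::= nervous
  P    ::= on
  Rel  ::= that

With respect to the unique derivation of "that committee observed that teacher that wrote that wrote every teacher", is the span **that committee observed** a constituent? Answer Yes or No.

No

[S [NP [Det that] [N committee]] [VP [V observed] [NP [NP [NP [Det that] [N teacher]] [RelC [Rel that] [VP [V wrote]]]] [RelC [Rel that] [VP [V wrote] [NP [Det every] [N teacher]]]]]]]
The smallest constituent containing 'that committee observed' is the S spanning 'that committee observed that teacher that wrote that wrote every teacher'; no single node in the tree dominates exactly the given words.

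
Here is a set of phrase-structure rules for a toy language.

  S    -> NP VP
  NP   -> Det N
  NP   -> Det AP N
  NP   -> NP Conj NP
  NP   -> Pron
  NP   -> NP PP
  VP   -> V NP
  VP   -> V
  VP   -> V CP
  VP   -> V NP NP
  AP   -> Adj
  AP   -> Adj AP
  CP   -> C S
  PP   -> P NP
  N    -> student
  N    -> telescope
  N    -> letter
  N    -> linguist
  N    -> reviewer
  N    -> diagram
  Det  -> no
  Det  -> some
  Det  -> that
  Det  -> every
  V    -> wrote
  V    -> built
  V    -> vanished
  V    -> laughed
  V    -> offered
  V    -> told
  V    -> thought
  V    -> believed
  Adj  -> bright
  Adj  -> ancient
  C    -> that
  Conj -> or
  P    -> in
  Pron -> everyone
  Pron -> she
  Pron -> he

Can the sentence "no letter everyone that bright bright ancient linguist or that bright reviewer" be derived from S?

Ungrammatical

For S → NP VP, the only prefix that parses as NP is 'no letter', but the remainder 'everyone that bright bright ancient linguist or that bright reviewer' is not a VP under these rules.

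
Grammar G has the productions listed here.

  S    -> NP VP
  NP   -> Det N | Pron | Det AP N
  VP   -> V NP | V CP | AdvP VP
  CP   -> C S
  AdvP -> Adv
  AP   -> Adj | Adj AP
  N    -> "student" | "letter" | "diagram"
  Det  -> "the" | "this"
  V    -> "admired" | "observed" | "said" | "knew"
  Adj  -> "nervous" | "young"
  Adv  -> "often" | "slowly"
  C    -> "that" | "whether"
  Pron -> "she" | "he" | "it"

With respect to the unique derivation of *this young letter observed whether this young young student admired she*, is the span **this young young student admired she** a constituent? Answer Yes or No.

Yes

[S [NP [Det this] [AP [Adj young]] [N letter]] [VP [V observed] [CP [C whether] [S [NP [Det this] [AP [Adj young] [AP [Adj young]]] [N student]] [VP [V admired] [NP [Pron she]]]]]]]
The words 'this young young student admired she' are exhaustively dominated by a single S node (built by S → NP VP), so they form a constituent.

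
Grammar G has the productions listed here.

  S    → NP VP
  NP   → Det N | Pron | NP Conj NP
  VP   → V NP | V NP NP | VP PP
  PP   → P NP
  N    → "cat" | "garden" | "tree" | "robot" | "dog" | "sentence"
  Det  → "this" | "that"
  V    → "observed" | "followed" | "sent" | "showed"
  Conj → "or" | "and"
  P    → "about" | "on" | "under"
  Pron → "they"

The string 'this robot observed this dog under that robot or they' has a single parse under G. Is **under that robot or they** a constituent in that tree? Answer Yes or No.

[S [NP [Det this] [N robot]] [VP [VP [V observed] [NP [Det this] [N dog]]] [PP [P under] [NP [NP [Det that] [N robot]] [Conj or] [NP [Pron they]]]]]]
The words 'under that robot or they' are exhaustively dominated by a single PP node (built by PP → P NP), so they form a constituent.

Yes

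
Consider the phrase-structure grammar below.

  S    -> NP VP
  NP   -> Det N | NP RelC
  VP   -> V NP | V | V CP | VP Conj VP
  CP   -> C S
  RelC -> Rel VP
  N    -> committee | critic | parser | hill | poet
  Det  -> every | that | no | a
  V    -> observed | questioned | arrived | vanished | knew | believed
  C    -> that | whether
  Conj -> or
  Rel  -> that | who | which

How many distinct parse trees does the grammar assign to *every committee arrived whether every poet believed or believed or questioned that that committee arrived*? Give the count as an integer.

Two of the 5 distinct bracketings:
[S [NP [Det every] [N committee]] [VP [V arrived] [CP [C whether] [S [NP [Det every] [N poet]] [VP [VP [V believed]] [Conj or] [VP [VP [V believed]] [Conj or] [VP [V questioned] [CP [C that] [S [NP [Det that] [N committee]] [VP [V arrived]]]]]]]]]]]
[S [NP [Det every] [N committee]] [VP [V arrived] [CP [C whether] [S [NP [Det every] [N poet]] [VP [VP [VP [V believed]] [Conj or] [VP [V believed]]] [Conj or] [VP [V questioned] [CP [C that] [S [NP [Det that] [N committee]] [VP [V arrived]]]]]]]]]]
The trees differ in how a recursive rule is bracketed over the same span.

5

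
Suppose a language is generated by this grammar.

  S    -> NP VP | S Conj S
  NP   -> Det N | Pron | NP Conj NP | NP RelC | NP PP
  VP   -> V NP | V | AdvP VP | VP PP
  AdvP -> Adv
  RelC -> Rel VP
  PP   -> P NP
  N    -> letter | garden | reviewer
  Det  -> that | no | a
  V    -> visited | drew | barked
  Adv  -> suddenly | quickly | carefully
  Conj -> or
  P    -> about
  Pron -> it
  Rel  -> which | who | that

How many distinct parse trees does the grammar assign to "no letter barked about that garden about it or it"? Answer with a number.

Two of the 3 distinct bracketings:
[S [NP [Det no] [N letter]] [VP [VP [V barked]] [PP [P about] [NP [NP [NP [Det that] [N garden]] [PP [P about] [NP [Pron it]]]] [Conj or] [NP [Pron it]]]]]]
[S [NP [Det no] [N letter]] [VP [VP [V barked]] [PP [P about] [NP [NP [Det that] [N garden]] [PP [P about] [NP [NP [Pron it]] [Conj or] [NP [Pron it]]]]]]]]
The trees differ in how a recursive rule is bracketed over the same span.

3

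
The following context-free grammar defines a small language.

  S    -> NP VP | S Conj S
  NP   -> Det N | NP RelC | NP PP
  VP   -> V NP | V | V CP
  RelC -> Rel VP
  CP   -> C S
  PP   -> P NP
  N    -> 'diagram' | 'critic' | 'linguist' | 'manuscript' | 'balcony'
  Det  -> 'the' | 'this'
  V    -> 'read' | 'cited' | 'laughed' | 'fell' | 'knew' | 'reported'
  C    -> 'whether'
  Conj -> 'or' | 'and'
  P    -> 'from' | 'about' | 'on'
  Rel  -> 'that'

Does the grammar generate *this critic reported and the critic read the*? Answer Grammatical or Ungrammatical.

Ungrammatical

For S → NP VP, the only prefix that parses as NP is 'this critic', but the remainder 'reported and the critic read the' is not a VP under these rules. The alternative S rule S → S Conj S likewise has no satisfying split.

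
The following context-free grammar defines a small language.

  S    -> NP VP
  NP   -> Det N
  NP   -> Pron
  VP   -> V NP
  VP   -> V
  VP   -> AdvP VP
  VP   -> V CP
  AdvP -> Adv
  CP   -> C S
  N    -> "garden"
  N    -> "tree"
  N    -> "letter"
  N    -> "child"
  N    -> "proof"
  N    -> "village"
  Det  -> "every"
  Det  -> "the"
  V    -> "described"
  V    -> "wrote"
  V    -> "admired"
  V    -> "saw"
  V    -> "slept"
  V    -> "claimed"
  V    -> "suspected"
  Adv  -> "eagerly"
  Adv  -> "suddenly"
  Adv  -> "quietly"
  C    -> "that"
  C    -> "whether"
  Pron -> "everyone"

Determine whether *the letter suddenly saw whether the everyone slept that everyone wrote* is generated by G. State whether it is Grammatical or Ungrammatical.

Ungrammatical

A Det word can never sit immediately before a Pron word in any string this grammar generates, so the substring 'the everyone' rules out a derivation.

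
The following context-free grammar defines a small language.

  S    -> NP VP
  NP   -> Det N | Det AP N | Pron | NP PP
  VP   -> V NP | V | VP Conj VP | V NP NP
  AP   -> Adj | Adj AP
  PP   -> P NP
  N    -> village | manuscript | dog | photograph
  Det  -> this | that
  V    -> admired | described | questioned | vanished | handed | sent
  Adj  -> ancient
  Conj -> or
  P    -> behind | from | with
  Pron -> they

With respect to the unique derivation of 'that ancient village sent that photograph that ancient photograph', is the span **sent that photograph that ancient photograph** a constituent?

[S [NP [Det that] [AP [Adj ancient]] [N village]] [VP [V sent] [NP [Det that] [N photograph]] [NP [Det that] [AP [Adj ancient]] [N photograph]]]]
The words 'sent that photograph that ancient photograph' are exhaustively dominated by a single VP node (built by VP → V NP NP), so they form a constituent.

Yes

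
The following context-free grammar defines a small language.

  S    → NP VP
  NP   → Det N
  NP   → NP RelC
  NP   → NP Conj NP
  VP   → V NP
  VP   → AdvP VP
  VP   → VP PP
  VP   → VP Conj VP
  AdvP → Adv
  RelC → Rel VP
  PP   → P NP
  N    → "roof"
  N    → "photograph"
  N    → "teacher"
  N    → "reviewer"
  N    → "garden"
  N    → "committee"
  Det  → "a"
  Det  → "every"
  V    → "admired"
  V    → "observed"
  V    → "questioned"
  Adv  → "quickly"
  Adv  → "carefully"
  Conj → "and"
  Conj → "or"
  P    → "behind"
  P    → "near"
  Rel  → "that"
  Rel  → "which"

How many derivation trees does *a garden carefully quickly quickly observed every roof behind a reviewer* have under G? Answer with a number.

Two of the 4 distinct bracketings:
[S [NP [Det a] [N garden]] [VP [AdvP [Adv carefully]] [VP [AdvP [Adv quickly]] [VP [AdvP [Adv quickly]] [VP [VP [V observed] [NP [Det every] [N roof]]] [PP [P behind] [NP [Det a] [N reviewer]]]]]]]]
[S [NP [Det a] [N garden]] [VP [AdvP [Adv carefully]] [VP [AdvP [Adv quickly]] [VP [VP [AdvP [Adv quickly]] [VP [V observed] [NP [Det every] [N roof]]]] [PP [P behind] [NP [Det a] [N reviewer]]]]]]]
The trees differ in how a recursive rule is bracketed over the same span.

4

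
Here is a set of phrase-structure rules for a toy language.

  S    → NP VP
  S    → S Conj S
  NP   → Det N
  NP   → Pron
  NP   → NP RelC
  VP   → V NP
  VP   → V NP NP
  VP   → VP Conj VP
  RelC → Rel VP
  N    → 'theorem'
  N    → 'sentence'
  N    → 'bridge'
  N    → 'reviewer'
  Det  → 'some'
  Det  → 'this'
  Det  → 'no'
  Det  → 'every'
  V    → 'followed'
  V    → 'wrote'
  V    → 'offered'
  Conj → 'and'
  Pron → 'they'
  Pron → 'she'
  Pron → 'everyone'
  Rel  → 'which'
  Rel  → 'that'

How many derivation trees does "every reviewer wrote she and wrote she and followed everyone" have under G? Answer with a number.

2

The two bracketings:
[S [NP [Det every] [N reviewer]] [VP [VP [V wrote] [NP [Pron she]]] [Conj and] [VP [VP [V wrote] [NP [Pron she]]] [Conj and] [VP [V followed] [NP [Pron everyone]]]]]]
[S [NP [Det every] [N reviewer]] [VP [VP [VP [V wrote] [NP [Pron she]]] [Conj and] [VP [V wrote] [NP [Pron she]]]] [Conj and] [VP [V followed] [NP [Pron everyone]]]]]
The trees differ in how a recursive rule is bracketed over the same span.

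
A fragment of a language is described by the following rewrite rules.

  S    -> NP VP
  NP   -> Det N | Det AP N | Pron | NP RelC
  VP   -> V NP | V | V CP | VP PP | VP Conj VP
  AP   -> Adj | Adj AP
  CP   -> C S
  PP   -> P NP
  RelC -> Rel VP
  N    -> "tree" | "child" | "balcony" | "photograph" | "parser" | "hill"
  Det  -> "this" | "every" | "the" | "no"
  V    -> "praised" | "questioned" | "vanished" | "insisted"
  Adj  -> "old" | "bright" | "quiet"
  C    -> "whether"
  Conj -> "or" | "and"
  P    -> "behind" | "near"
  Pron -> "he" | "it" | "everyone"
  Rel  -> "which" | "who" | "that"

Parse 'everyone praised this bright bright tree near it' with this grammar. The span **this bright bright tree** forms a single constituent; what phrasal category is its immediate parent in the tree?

VP

[S [NP [Pron everyone]] [VP [VP [V praised] [NP [Det this] [AP [Adj bright] [AP [Adj bright]]] [N tree]]] [PP [P near] [NP [Pron it]]]]]
The span 'this bright bright tree' is the NP node built by NP → Det AP N.
Its mother is the VP built by VP → V NP.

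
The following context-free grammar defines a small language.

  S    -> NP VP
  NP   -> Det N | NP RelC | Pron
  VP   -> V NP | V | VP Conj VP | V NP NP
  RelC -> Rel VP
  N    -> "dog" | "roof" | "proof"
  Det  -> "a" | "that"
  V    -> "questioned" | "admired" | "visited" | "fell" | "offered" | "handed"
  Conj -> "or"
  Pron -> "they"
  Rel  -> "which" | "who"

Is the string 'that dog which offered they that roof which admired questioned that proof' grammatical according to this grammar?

S
  NP
    NP
      Det: that
      N: dog
    RelC
      Rel: which
      VP
        V: offered
        NP
          Pron: they
        NP
          NP
            Det: that
            N: roof
          RelC
            Rel: which
            VP
              V: admired
  VP
    V: questioned
    NP
      Det: that
      N: proof
The bracketing above is licensed at every node by one of the given productions, with S at the root.

Grammatical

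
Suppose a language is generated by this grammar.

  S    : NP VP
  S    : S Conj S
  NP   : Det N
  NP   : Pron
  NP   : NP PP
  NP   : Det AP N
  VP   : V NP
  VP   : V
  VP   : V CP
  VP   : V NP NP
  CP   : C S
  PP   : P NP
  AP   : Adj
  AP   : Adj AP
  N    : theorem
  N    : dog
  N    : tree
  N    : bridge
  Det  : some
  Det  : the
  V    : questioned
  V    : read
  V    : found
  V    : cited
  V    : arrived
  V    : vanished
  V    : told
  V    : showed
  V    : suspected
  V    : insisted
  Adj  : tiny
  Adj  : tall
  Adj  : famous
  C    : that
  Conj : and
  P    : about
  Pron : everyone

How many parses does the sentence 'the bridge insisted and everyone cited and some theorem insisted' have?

2

The two bracketings:
[S [S [NP [Det the] [N bridge]] [VP [V insisted]]] [Conj and] [S [S [NP [Pron everyone]] [VP [V cited]]] [Conj and] [S [NP [Det some] [N theorem]] [VP [V insisted]]]]]
[S [S [S [NP [Det the] [N bridge]] [VP [V insisted]]] [Conj and] [S [NP [Pron everyone]] [VP [V cited]]]] [Conj and] [S [NP [Det some] [N theorem]] [VP [V insisted]]]]
The trees differ in how a recursive rule is bracketed over the same span.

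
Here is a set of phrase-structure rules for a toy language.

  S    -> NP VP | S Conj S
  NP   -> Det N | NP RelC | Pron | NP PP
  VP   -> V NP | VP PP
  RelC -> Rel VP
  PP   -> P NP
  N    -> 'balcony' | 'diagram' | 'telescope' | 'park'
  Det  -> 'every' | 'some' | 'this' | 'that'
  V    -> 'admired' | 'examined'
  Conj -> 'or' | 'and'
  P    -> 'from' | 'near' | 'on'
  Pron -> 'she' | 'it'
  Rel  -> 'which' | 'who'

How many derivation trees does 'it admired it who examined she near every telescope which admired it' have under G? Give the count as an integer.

8

Two of the 8 distinct bracketings:
[S [NP [Pron it]] [VP [V admired] [NP [NP [Pron it]] [RelC [Rel who] [VP [V examined] [NP [NP [NP [Pron she]] [PP [P near] [NP [Det every] [N telescope]]]] [RelC [Rel which] [VP [V admired] [NP [Pron it]]]]]]]]]]
[S [NP [Pron it]] [VP [V admired] [NP [NP [Pron it]] [RelC [Rel who] [VP [V examined] [NP [NP [Pron she]] [PP [P near] [NP [NP [Det every] [N telescope]] [RelC [Rel which] [VP [V admired] [NP [Pron it]]]]]]]]]]]]
The trees differ in how a recursive rule is bracketed over the same span.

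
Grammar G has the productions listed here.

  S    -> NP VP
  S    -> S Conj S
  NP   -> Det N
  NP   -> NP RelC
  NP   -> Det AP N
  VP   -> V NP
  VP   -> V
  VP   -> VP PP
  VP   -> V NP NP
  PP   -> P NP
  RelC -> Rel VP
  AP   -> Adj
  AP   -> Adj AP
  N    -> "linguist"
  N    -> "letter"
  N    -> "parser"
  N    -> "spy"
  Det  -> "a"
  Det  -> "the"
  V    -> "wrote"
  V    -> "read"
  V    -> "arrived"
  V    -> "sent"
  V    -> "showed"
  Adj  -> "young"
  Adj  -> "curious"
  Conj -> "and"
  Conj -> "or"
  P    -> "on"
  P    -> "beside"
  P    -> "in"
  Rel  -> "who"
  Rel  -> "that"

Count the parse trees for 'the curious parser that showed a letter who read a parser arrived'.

3

Two of the 3 distinct bracketings:
[S [NP [NP [Det the] [AP [Adj curious]] [N parser]] [RelC [Rel that] [VP [V showed] [NP [NP [Det a] [N letter]] [RelC [Rel who] [VP [V read] [NP [Det a] [N parser]]]]]]]] [VP [V arrived]]]
[S [NP [NP [Det the] [AP [Adj curious]] [N parser]] [RelC [Rel that] [VP [V showed] [NP [NP [Det a] [N letter]] [RelC [Rel who] [VP [V read]]]] [NP [Det a] [N parser]]]]] [VP [V arrived]]]
The difference turns on whether VP → V NP is used at the relevant span, versus an alternative expansion of VP.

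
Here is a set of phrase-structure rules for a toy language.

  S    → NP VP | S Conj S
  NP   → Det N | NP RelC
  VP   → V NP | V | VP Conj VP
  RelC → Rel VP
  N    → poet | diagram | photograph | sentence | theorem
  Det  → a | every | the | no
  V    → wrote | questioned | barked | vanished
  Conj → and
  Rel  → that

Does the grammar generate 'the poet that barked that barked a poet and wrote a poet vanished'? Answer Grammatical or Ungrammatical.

S
  NP
    NP
      NP
        Det: the
        N: poet
      RelC
        Rel: that
        VP
          V: barked
    RelC
      Rel: that
      VP
        VP
          V: barked
          NP
            Det: a
            N: poet
        Conj: and
        VP
          V: wrote
          NP
            Det: a
            N: poet
  VP
    V: vanished
Each bracket corresponds to one application of a listed rule, so the string is derivable from S.

Grammatical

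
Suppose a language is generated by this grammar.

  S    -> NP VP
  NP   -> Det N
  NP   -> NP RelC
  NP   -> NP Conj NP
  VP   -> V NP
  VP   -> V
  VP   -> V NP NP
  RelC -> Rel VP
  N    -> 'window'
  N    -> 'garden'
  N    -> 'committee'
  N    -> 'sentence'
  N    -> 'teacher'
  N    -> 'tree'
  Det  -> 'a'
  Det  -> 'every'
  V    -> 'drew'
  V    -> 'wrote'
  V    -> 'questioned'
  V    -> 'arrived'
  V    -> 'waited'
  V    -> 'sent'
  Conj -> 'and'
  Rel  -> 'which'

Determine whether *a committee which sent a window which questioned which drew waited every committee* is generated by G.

[S [NP [NP [Det a] [N committee]] [RelC [Rel which] [VP [V sent] [NP [NP [NP [Det a] [N window]] [RelC [Rel which] [VP [V questioned]]]] [RelC [Rel which] [VP [V drew]]]]]]] [VP [V waited] [NP [Det every] [N committee]]]]
Every word is introduced by a lexical rule and the phrasal rules combine the resulting categories into a single S.

Grammatical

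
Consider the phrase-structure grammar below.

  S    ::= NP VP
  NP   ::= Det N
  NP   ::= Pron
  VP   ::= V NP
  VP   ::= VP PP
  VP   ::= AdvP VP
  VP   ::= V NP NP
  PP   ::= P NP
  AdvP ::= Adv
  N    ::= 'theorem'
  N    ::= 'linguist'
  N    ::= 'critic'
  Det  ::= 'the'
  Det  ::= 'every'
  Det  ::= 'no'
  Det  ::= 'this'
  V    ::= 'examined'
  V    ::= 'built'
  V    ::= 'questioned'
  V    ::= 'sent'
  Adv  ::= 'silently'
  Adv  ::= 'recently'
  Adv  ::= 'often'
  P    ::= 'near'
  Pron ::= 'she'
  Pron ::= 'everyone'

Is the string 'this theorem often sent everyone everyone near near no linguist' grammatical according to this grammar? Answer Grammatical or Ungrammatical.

Ungrammatical

A P word can never sit immediately before a P word in any string this grammar generates, so the substring 'near near' rules out a derivation.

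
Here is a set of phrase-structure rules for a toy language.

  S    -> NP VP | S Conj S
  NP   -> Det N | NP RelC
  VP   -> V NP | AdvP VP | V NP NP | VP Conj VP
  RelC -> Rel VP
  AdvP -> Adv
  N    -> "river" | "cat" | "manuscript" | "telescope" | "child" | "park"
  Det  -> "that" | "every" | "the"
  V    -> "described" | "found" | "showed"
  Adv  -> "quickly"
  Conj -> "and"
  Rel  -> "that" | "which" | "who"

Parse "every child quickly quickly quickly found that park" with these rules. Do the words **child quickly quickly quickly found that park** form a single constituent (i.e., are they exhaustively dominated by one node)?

No

[S [NP [Det every] [N child]] [VP [AdvP [Adv quickly]] [VP [AdvP [Adv quickly]] [VP [AdvP [Adv quickly]] [VP [V found] [NP [Det that] [N park]]]]]]]
The smallest constituent containing 'child quickly quickly quickly found that park' is the S spanning 'every child quickly quickly quickly found that park'; no single node in the tree dominates exactly the given words.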